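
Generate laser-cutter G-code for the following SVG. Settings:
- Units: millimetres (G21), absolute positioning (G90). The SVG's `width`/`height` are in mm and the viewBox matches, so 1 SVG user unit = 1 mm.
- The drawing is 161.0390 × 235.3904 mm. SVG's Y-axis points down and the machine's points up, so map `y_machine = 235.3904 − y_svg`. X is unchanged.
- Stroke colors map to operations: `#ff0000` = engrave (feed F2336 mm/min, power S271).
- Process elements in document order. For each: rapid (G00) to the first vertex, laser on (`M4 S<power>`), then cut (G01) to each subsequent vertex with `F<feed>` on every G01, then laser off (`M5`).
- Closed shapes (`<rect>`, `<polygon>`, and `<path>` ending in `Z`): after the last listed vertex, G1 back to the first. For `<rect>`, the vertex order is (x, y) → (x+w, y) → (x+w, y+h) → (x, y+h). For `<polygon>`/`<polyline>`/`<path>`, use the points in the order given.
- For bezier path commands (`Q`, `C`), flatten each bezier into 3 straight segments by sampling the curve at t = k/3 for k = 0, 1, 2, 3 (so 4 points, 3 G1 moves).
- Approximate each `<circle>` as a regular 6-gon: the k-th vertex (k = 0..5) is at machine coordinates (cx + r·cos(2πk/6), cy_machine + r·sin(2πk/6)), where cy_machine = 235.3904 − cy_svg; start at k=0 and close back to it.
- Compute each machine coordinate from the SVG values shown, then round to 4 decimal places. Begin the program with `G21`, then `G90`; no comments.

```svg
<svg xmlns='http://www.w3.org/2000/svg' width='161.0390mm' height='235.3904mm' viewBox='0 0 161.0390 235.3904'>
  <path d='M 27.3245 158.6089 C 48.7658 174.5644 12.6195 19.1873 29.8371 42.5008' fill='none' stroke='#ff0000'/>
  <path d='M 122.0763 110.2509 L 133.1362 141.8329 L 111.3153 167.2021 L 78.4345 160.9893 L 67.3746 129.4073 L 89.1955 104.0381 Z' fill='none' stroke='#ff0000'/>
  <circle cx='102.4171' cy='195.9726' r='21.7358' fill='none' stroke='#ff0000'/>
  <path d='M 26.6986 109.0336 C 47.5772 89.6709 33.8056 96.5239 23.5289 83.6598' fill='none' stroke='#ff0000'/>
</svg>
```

viewBox `0 0 161.0390 235.3904` with mm width/height → 1 unit = 1 mm. Flip: y_m = 235.3904 − y_svg.

**Shape 1** — `<path>` cubic bezier, stroke `#ff0000` → engrave (S271, F2336). Control points (SVG): P0=(27.3245,158.6089), P1=(48.7658,174.5644), P2=(12.6195,19.1873), P3=(29.8371,42.5008); sampled at t=k/3. Machine vertices: (27.3245,76.7815) → (33.6792,104.9730) → (26.2982,169.6034) → (29.8371,192.8896). Open path.

**Shape 2** — `<path>` regular polygon, stroke `#ff0000` → engrave (S271, F2336). Machine vertices: (122.0763,125.1395) → (133.1362,93.5575) → (111.3153,68.1883) → (78.4345,74.4011) → (67.3746,105.9831) → (89.1955,131.3523) → (122.0763,125.1395). Closed: final G1 returns to the first vertex.

**Shape 3** — `<circle>` circle, stroke `#ff0000` → engrave (S271, F2336). Machine vertices: (124.1529,39.4178) → (113.2850,58.2416) → (91.5492,58.2416) → (80.6813,39.4178) → (91.5492,20.5940) → (113.2850,20.5940) → (124.1529,39.4178). Closed: final G1 returns to the first vertex.

**Shape 4** — `<path>` cubic bezier, stroke `#ff0000` → engrave (S271, F2336). Control points (SVG): P0=(26.6986,109.0336), P1=(47.5772,89.6709), P2=(33.8056,96.5239), P3=(23.5289,83.6598); sampled at t=k/3. Machine vertices: (26.6986,126.3568) → (37.4399,138.6821) → (33.5578,143.7377) → (23.5289,151.7306). Open path.

G21
G90
G00 X27.3245 Y76.7815
M4 S271
G01 X33.6792 Y104.9730 F2336
G01 X26.2982 Y169.6034 F2336
G01 X29.8371 Y192.8896 F2336
M5
G00 X122.0763 Y125.1395
M4 S271
G01 X133.1362 Y93.5575 F2336
G01 X111.3153 Y68.1883 F2336
G01 X78.4345 Y74.4011 F2336
G01 X67.3746 Y105.9831 F2336
G01 X89.1955 Y131.3523 F2336
G01 X122.0763 Y125.1395 F2336
M5
G00 X124.1529 Y39.4178
M4 S271
G01 X113.2850 Y58.2416 F2336
G01 X91.5492 Y58.2416 F2336
G01 X80.6813 Y39.4178 F2336
G01 X91.5492 Y20.5940 F2336
G01 X113.2850 Y20.5940 F2336
G01 X124.1529 Y39.4178 F2336
M5
G00 X26.6986 Y126.3568
M4 S271
G01 X37.4399 Y138.6821 F2336
G01 X33.5578 Y143.7377 F2336
G01 X23.5289 Y151.7306 F2336
M5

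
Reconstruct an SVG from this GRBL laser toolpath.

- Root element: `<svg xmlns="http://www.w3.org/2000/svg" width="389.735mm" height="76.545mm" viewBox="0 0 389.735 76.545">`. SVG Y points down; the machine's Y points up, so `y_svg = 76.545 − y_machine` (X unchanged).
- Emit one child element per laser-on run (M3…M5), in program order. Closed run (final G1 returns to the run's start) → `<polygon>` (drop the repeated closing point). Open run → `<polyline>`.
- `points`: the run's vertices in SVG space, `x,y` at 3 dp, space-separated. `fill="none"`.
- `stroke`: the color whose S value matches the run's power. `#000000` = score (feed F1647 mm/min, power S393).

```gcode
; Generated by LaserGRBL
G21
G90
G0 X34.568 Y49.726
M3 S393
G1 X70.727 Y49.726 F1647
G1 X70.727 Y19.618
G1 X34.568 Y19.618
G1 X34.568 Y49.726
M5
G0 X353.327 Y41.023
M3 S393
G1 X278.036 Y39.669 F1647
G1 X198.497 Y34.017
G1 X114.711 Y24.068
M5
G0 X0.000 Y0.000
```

<svg xmlns="http://www.w3.org/2000/svg" width="389.735mm" height="76.545mm" viewBox="0 0 389.735 76.545">
  <polygon points="34.568,26.819 70.727,26.819 70.727,56.927 34.568,56.927" fill="none" stroke="#000000"/>
  <polyline points="353.327,35.522 278.036,36.876 198.497,42.528 114.711,52.477" fill="none" stroke="#000000"/>
</svg>

Each laser-on run becomes one SVG element. Flip Y back into SVG space with y_svg = 76.545 − y_machine. Every run uses S393, so all elements get stroke `#000000` (score).

Run 1: The run returns to its start, so emit a `<polygon>` with points (Y-flipped): 34.568,26.819 70.727,26.819 70.727,56.927 34.568,56.927.

Run 2: The run is open, so emit a `<polyline>` with points (Y-flipped): 353.327,35.522 278.036,36.876 198.497,42.528 114.711,52.477.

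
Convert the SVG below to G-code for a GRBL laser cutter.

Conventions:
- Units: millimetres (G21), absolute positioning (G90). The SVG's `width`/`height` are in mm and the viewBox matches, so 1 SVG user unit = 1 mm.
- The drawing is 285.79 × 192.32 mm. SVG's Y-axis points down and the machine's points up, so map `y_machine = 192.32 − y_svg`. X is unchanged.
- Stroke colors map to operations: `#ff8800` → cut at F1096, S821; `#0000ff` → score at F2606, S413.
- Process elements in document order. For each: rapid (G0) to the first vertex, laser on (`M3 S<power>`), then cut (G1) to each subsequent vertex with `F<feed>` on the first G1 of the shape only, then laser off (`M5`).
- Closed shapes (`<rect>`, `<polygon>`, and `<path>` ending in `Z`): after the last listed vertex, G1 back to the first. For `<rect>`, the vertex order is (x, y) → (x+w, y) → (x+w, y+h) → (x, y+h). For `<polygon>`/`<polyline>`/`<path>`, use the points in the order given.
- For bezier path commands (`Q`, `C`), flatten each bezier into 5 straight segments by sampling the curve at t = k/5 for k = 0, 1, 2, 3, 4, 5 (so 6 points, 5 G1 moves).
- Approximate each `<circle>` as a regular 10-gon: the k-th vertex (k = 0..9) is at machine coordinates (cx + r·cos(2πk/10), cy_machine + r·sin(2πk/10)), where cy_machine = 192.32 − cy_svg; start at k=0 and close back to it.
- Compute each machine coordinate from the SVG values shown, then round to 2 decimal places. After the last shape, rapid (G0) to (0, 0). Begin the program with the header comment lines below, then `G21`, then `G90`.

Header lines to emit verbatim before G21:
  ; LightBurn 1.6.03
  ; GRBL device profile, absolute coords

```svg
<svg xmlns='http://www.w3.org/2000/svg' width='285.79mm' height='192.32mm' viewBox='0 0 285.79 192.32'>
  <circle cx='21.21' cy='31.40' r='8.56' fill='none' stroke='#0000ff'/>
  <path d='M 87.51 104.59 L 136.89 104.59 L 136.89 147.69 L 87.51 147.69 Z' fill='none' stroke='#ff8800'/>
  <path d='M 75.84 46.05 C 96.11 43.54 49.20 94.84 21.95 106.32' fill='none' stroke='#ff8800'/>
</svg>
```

; LightBurn 1.6.03
; GRBL device profile, absolute coords
G21
G90
G0 X29.77 Y160.92
M3 S413
G1 X28.14 Y165.95 F2606
G1 X23.86 Y169.06
G1 X18.56 Y169.06
G1 X14.28 Y165.95
G1 X12.65 Y160.92
G1 X14.28 Y155.89
G1 X18.56 Y152.78
G1 X23.86 Y152.78
G1 X28.14 Y155.89
G1 X29.77 Y160.92
M5
G0 X87.51 Y87.73
M3 S821
G1 X136.89 Y87.73 F1096
G1 X136.89 Y44.63
G1 X87.51 Y44.63
G1 X87.51 Y87.73
M5
G0 X75.84 Y146.27
M3 S821
G1 X80.64 Y142.07 F1096
G1 X73.48 Y129.45
G1 X58.53 Y112.90
G1 X39.96 Y96.92
G1 X21.95 Y86.00
M5
G0 X0.00 Y0.00

viewBox `0 0 285.79 192.32` with mm width/height → 1 unit = 1 mm. Flip: y_m = 192.32 − y_svg.

**Shape 1** — `<circle>` circle, stroke `#0000ff` → score (S413, F2606). Machine vertices: (29.77,160.92) → (28.14,165.95) → (23.86,169.06) → (18.56,169.06) → (14.28,165.95) → (12.65,160.92) → (14.28,155.89) → (18.56,152.78) → (23.86,152.78) → (28.14,155.89) → (29.77,160.92). Closed: final G1 returns to the first vertex.

**Shape 2** — `<path>` rectangle, stroke `#ff8800` → cut (S821, F1096). Machine vertices: (87.51,87.73) → (136.89,87.73) → (136.89,44.63) → (87.51,44.63) → (87.51,87.73). Closed: final G1 returns to the first vertex.

**Shape 3** — `<path>` cubic bezier, stroke `#ff8800` → cut (S821, F1096). Control points (SVG): P0=(75.84,46.05), P1=(96.11,43.54), P2=(49.20,94.84), P3=(21.95,106.32); sampled at t=k/5. Machine vertices: (75.84,146.27) → (80.64,142.07) → (73.48,129.45) → (58.53,112.90) → (39.96,96.92) → (21.95,86.00). Open path.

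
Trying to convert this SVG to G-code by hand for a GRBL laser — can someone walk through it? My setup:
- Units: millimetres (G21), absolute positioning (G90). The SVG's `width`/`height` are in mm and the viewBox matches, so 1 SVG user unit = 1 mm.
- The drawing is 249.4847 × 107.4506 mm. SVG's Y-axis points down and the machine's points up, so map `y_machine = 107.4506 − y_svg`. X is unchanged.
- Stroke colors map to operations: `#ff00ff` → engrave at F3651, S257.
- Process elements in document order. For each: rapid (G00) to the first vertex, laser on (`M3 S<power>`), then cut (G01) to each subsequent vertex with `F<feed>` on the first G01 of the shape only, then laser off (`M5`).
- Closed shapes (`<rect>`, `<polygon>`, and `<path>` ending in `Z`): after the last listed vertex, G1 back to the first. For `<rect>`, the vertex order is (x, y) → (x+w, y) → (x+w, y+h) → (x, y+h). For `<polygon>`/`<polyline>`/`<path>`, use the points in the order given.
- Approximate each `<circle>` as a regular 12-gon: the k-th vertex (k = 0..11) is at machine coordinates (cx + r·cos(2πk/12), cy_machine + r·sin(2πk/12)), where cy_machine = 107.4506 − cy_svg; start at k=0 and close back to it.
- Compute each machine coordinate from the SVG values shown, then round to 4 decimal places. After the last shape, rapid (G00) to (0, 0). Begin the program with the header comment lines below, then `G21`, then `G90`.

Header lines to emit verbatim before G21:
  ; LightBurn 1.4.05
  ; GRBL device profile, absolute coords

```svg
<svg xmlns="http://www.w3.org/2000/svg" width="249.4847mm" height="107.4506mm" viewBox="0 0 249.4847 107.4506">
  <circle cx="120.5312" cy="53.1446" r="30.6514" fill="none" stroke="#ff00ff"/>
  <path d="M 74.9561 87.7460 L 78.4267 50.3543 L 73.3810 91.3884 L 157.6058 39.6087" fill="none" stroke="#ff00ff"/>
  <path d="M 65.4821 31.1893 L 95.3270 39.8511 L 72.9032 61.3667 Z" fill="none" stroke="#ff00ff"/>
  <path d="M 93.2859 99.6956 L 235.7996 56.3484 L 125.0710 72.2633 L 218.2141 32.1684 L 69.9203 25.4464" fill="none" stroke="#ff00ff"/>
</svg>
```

viewBox `0 0 249.4847 107.4506` with mm width/height → 1 unit = 1 mm. Flip: y_m = 107.4506 − y_svg.

**Shape 1** — `<circle>` circle, stroke `#ff00ff` → engrave (S257, F3651). Machine vertices: (151.1826,54.3060) → (147.0761,69.6317) → (135.8569,80.8509) → (120.5312,84.9574) → (105.2055,80.8509) → (93.9863,69.6317) → (89.8798,54.3060) → (93.9863,38.9803) → (105.2055,27.7611) → (120.5312,23.6546) → (135.8569,27.7611) → (147.0761,38.9803) → (151.1826,54.3060). Closed: final G1 returns to the first vertex.

**Shape 2** — `<path>` open polyline, stroke `#ff00ff` → engrave (S257, F3651). Machine vertices: (74.9561,19.7046) → (78.4267,57.0963) → (73.3810,16.0622) → (157.6058,67.8419). Open path.

**Shape 3** — `<path>` regular polygon, stroke `#ff00ff` → engrave (S257, F3651). Machine vertices: (65.4821,76.2613) → (95.3270,67.5995) → (72.9032,46.0839) → (65.4821,76.2613). Closed: final G1 returns to the first vertex.

**Shape 4** — `<path>` open polyline, stroke `#ff00ff` → engrave (S257, F3651). Machine vertices: (93.2859,7.7550) → (235.7996,51.1022) → (125.0710,35.1873) → (218.2141,75.2822) → (69.9203,82.0042). Open path.

; LightBurn 1.4.05
; GRBL device profile, absolute coords
G21
G90
G00 X151.1826 Y54.3060
M3 S257
G01 X147.0761 Y69.6317 F3651
G01 X135.8569 Y80.8509
G01 X120.5312 Y84.9574
G01 X105.2055 Y80.8509
G01 X93.9863 Y69.6317
G01 X89.8798 Y54.3060
G01 X93.9863 Y38.9803
G01 X105.2055 Y27.7611
G01 X120.5312 Y23.6546
G01 X135.8569 Y27.7611
G01 X147.0761 Y38.9803
G01 X151.1826 Y54.3060
M5
G00 X74.9561 Y19.7046
M3 S257
G01 X78.4267 Y57.0963 F3651
G01 X73.3810 Y16.0622
G01 X157.6058 Y67.8419
M5
G00 X65.4821 Y76.2613
M3 S257
G01 X95.3270 Y67.5995 F3651
G01 X72.9032 Y46.0839
G01 X65.4821 Y76.2613
M5
G00 X93.2859 Y7.7550
M3 S257
G01 X235.7996 Y51.1022 F3651
G01 X125.0710 Y35.1873
G01 X218.2141 Y75.2822
G01 X69.9203 Y82.0042
M5
G00 X0.0000 Y0.0000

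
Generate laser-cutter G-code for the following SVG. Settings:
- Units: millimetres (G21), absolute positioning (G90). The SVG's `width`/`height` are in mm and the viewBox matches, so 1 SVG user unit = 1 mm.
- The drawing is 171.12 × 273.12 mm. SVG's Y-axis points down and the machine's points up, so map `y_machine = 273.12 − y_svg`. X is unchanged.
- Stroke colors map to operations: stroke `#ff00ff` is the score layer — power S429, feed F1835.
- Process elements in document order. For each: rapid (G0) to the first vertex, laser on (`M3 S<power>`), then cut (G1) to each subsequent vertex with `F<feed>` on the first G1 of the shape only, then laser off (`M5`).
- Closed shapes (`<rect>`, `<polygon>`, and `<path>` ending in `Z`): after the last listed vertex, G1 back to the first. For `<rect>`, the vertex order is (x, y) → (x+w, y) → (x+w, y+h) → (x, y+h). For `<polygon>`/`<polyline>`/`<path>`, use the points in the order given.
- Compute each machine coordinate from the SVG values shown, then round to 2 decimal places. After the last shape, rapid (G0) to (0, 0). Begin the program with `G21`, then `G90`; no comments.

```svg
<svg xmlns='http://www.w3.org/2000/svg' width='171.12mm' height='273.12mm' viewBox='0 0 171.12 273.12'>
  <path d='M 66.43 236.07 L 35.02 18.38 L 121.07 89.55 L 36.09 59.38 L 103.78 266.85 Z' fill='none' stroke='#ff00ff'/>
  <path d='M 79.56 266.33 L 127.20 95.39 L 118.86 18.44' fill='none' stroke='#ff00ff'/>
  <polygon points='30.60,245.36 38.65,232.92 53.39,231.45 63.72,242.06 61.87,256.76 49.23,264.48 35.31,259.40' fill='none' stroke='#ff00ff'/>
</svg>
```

Since the viewBox matches the mm dimensions, user units are millimetres directly. The only transform is the Y-flip y_m = 273.12 − y_svg.

Shape 1 is a closed polygon drawn with `<path>`. Its stroke #ff00ff means score at S429, F1835. After flipping Y the toolpath is (66.43,37.05) → (35.02,254.74) → (121.07,183.57) → (36.09,213.74) → (103.78,6.27) → (66.43,37.05), returning to the start.

Shape 2 is a open polyline drawn with `<path>`. Its stroke #ff00ff means score at S429, F1835. After flipping Y the toolpath is (79.56,6.79) → (127.20,177.73) → (118.86,254.68).

Shape 3 is a regular polygon drawn with `<polygon>`. Its stroke #ff00ff means score at S429, F1835. After flipping Y the toolpath is (30.60,27.76) → (38.65,40.20) → (53.39,41.67) → (63.72,31.06) → (61.87,16.36) → (49.23,8.64) → (35.31,13.72) → (30.60,27.76), returning to the start.

G21
G90
G0 X66.43 Y37.05
M3 S429
G1 X35.02 Y254.74 F1835
G1 X121.07 Y183.57
G1 X36.09 Y213.74
G1 X103.78 Y6.27
G1 X66.43 Y37.05
M5
G0 X79.56 Y6.79
M3 S429
G1 X127.20 Y177.73 F1835
G1 X118.86 Y254.68
M5
G0 X30.60 Y27.76
M3 S429
G1 X38.65 Y40.20 F1835
G1 X53.39 Y41.67
G1 X63.72 Y31.06
G1 X61.87 Y16.36
G1 X49.23 Y8.64
G1 X35.31 Y13.72
G1 X30.60 Y27.76
M5
G0 X0.00 Y0.00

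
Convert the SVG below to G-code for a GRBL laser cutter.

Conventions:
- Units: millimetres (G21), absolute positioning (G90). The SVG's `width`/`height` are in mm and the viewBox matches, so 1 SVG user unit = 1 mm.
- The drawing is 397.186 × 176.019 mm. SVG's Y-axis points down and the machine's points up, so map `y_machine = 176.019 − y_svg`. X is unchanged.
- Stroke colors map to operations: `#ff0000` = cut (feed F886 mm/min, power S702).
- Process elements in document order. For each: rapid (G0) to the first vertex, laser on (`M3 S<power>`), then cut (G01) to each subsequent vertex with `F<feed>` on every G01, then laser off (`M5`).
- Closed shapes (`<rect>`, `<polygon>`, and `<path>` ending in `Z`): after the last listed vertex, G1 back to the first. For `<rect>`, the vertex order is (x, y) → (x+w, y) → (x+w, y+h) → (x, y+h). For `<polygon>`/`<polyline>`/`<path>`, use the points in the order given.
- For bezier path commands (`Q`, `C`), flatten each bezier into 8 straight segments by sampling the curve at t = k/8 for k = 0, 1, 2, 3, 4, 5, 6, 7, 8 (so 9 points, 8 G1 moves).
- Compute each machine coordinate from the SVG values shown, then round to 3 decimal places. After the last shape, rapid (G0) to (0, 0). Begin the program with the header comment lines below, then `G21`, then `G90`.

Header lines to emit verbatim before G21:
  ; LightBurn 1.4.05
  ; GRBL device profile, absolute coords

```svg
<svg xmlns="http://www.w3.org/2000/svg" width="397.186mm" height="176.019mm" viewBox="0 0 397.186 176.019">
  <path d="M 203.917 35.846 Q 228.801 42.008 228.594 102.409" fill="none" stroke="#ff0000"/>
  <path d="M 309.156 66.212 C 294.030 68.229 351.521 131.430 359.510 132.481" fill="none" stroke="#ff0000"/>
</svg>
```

; LightBurn 1.4.05
; GRBL device profile, absolute coords
G21
G90
G0 X203.917 Y140.173
M3 S702
G01 X209.746 Y137.785 F886
G01 X214.791 Y133.702 F886
G01 X219.052 Y127.924 F886
G01 X222.528 Y120.451 F886
G01 X225.221 Y111.283 F886
G01 X227.129 Y100.421 F886
G01 X228.254 Y87.863 F886
G01 X228.594 Y73.610 F886
M5
G0 X309.156 Y109.807
M3 S702
G01 X306.649 Y106.424 F886
G01 X309.519 Y98.749 F886
G01 X316.335 Y88.230 F886
G01 X325.665 Y76.310 F886
G01 X336.079 Y64.436 F886
G01 X346.145 Y54.052 F886
G01 X354.432 Y46.605 F886
G01 X359.510 Y43.538 F886
M5
G0 X0.000 Y0.000

1 u = 1 mm; y_m = 176.019 − y.

[1] `<path>` quadratic bezier, #ff0000→cut S702 F886: (203.917,140.173) → (209.746,137.785) → (214.791,133.702) → (219.052,127.924) → (222.528,120.451) → (225.221,111.283) → (227.129,100.421) → (228.254,87.863) → (228.594,73.610)

[2] `<path>` cubic bezier, #ff0000→cut S702 F886: (309.156,109.807) → (306.649,106.424) → (309.519,98.749) → (316.335,88.230) → (325.665,76.310) → (336.079,64.436) → (346.145,54.052) → (354.432,46.605) → (359.510,43.538)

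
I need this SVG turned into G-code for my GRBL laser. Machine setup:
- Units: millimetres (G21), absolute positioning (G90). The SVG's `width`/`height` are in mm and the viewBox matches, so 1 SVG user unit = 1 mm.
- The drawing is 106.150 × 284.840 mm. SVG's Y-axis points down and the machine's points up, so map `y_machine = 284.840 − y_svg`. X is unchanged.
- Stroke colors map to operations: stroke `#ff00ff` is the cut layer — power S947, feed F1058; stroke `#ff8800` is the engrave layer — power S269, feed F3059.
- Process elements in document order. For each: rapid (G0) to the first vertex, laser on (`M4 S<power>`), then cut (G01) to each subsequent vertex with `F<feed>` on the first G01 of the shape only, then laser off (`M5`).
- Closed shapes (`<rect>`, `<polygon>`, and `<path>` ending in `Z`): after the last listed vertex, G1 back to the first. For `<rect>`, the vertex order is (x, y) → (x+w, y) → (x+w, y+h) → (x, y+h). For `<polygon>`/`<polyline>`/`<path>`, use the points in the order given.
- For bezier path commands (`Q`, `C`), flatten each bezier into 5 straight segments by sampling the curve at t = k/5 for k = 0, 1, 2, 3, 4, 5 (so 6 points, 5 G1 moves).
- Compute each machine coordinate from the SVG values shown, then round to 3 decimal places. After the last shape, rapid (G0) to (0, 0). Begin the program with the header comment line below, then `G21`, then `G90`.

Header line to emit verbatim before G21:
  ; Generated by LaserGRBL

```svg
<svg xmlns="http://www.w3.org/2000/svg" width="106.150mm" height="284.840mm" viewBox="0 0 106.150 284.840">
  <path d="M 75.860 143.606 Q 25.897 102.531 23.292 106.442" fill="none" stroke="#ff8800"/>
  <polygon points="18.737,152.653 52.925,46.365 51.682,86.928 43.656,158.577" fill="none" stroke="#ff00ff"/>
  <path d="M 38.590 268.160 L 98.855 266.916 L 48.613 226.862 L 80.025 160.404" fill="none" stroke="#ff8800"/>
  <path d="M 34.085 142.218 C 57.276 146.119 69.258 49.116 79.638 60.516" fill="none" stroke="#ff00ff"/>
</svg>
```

1 u = 1 mm; y_m = 284.840 − y.

[1] `<path>` quadratic bezier, #ff8800→engrave S269 F3059: (75.860,141.234) → (57.769,155.865) → (43.467,166.896) → (32.953,174.329) → (26.228,178.163) → (23.292,178.398)

[2] `<polygon>` closed polygon, #ff00ff→cut S947 F1058: (18.737,132.187) → (52.925,238.475) → (51.682,197.912) → (43.656,126.263) → (18.737,132.187) (closed)

[3] `<path>` open polyline, #ff8800→engrave S269 F3059: (38.590,16.680) → (98.855,17.924) → (48.613,57.978) → (80.025,124.436)

[4] `<path>` cubic bezier, #ff00ff→cut S947 F1058: (34.085,142.622) → (46.731,150.715) → (57.149,172.979) → (65.798,199.366) → (73.141,219.830) → (79.638,224.324)

; Generated by LaserGRBL
G21
G90
G0 X75.860 Y141.234
M4 S269
G01 X57.769 Y155.865 F3059
G01 X43.467 Y166.896
G01 X32.953 Y174.329
G01 X26.228 Y178.163
G01 X23.292 Y178.398
M5
G0 X18.737 Y132.187
M4 S947
G01 X52.925 Y238.475 F1058
G01 X51.682 Y197.912
G01 X43.656 Y126.263
G01 X18.737 Y132.187
M5
G0 X38.590 Y16.680
M4 S269
G01 X98.855 Y17.924 F3059
G01 X48.613 Y57.978
G01 X80.025 Y124.436
M5
G0 X34.085 Y142.622
M4 S947
G01 X46.731 Y150.715 F1058
G01 X57.149 Y172.979
G01 X65.798 Y199.366
G01 X73.141 Y219.830
G01 X79.638 Y224.324
M5
G0 X0.000 Y0.000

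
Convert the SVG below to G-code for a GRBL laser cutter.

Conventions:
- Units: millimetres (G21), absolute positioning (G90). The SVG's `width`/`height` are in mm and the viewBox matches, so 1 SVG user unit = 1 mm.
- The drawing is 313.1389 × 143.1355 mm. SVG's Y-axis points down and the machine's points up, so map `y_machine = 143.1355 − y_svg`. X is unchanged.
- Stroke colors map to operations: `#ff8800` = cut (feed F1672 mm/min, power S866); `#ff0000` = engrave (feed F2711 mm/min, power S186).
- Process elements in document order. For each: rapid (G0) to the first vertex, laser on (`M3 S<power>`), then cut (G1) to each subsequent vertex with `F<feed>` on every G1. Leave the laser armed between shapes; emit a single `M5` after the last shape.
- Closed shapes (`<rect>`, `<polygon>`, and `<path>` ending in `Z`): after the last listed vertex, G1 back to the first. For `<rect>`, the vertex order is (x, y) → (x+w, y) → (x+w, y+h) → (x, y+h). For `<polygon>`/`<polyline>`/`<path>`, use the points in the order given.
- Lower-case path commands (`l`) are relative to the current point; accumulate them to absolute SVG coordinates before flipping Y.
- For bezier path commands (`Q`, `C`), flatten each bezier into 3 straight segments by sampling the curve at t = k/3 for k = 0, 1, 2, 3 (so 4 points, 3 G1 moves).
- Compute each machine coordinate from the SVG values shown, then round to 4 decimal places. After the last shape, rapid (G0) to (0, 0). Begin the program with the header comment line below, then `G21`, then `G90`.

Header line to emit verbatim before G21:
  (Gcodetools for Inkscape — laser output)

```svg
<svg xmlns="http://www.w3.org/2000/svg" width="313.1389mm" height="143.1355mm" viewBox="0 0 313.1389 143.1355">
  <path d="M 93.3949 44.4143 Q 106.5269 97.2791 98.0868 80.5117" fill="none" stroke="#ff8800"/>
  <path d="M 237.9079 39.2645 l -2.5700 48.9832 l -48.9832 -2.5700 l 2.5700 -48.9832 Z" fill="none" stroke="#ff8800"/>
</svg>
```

(Gcodetools for Inkscape — laser output)
G21
G90
G0 X93.3949 Y98.7212
M3 S866
G1 X99.7527 Y71.2149 F1672
G1 X101.3166 Y59.1824 F1672
G1 X98.0868 Y62.6238 F1672
G0 X237.9079 Y103.8710
M3 S866
G1 X235.3379 Y54.8878 F1672
G1 X186.3547 Y57.4578 F1672
G1 X188.9247 Y106.4410 F1672
G1 X237.9079 Y103.8710 F1672
M5
G0 X0.0000 Y0.0000

Since the viewBox matches the mm dimensions, user units are millimetres directly. The only transform is the Y-flip y_m = 143.1355 − y_svg.

Shape 1 is a quadratic bezier drawn with `<path>`. Its stroke #ff8800 means cut at S866, F1672. After flipping Y the toolpath is (93.3949,98.7212) → (99.7527,71.2149) → (101.3166,59.1824) → (98.0868,62.6238).

Shape 2 is a regular polygon drawn with `<path>`. Its stroke #ff8800 means cut at S866, F1672. After flipping Y the toolpath is (237.9079,103.8710) → (235.3379,54.8878) → (186.3547,57.4578) → (188.9247,106.4410) → (237.9079,103.8710), returning to the start.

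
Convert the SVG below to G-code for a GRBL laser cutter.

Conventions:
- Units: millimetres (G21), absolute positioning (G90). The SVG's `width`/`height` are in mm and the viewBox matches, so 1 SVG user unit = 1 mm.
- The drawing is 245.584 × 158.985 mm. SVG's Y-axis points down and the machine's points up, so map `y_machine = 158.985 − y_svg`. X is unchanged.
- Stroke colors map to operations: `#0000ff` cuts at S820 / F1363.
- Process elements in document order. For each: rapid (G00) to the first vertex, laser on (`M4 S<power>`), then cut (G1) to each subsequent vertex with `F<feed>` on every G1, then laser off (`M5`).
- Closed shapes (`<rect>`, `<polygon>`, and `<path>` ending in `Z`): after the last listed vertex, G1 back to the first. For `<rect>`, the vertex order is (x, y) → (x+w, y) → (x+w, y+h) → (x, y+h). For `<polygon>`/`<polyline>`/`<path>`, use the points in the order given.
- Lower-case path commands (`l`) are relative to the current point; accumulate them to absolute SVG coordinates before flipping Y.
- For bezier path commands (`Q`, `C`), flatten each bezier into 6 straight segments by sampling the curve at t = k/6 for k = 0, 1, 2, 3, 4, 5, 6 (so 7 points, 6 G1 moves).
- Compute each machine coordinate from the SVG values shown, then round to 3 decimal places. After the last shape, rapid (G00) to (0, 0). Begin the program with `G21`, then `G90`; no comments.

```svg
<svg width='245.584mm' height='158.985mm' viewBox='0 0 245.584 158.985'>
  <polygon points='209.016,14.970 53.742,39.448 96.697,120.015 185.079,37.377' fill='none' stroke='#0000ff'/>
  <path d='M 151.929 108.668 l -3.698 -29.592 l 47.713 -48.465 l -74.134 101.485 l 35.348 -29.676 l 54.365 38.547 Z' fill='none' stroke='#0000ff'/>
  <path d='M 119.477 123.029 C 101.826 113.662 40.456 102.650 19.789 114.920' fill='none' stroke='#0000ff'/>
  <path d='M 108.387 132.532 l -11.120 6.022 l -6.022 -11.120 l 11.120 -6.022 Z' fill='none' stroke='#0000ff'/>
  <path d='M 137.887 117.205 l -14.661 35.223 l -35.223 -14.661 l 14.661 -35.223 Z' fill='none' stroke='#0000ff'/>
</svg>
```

G21
G90
G00 X209.016 Y144.015
M4 S820
G1 X53.742 Y119.537 F1363
G1 X96.697 Y38.970 F1363
G1 X185.079 Y121.608 F1363
G1 X209.016 Y144.015 F1363
M5
G00 X151.929 Y50.317
M4 S820
G1 X148.231 Y79.909 F1363
G1 X195.944 Y128.374 F1363
G1 X121.810 Y26.889 F1363
G1 X157.158 Y56.565 F1363
G1 X211.523 Y18.018 F1363
G1 X151.929 Y50.317 F1363
M5
G00 X119.477 Y35.956
M4 S820
G1 X107.399 Y40.661 F1363
G1 X90.380 Y44.948 F1363
G1 X70.764 Y48.124 F1363
G1 X50.897 Y49.498 F1363
G1 X33.124 Y48.375 F1363
G1 X19.789 Y44.065 F1363
M5
G00 X108.387 Y26.453
M4 S820
G1 X97.267 Y20.431 F1363
G1 X91.245 Y31.551 F1363
G1 X102.365 Y37.573 F1363
G1 X108.387 Y26.453 F1363
M5
G00 X137.887 Y41.780
M4 S820
G1 X123.226 Y6.557 F1363
G1 X88.003 Y21.218 F1363
G1 X102.664 Y56.441 F1363
G1 X137.887 Y41.780 F1363
M5
G00 X0.000 Y0.000

viewBox `0 0 245.584 158.985` with mm width/height → 1 unit = 1 mm. Flip: y_m = 158.985 − y_svg.

**Shape 1** — `<polygon>` closed polygon, stroke `#0000ff` → cut (S820, F1363). Machine vertices: (209.016,144.015) → (53.742,119.537) → (96.697,38.970) → (185.079,121.608) → (209.016,144.015). Closed: final G1 returns to the first vertex.

**Shape 2** — `<path>` closed polygon, stroke `#0000ff` → cut (S820, F1363). Machine vertices: (151.929,50.317) → (148.231,79.909) → (195.944,128.374) → (121.810,26.889) → (157.158,56.565) → (211.523,18.018) → (151.929,50.317). Closed: final G1 returns to the first vertex.

**Shape 3** — `<path>` cubic bezier, stroke `#0000ff` → cut (S820, F1363). Control points (SVG): P0=(119.477,123.029), P1=(101.826,113.662), P2=(40.456,102.650), P3=(19.789,114.920); sampled at t=k/6. Machine vertices: (119.477,35.956) → (107.399,40.661) → (90.380,44.948) → (70.764,48.124) → (50.897,49.498) → (33.124,48.375) → (19.789,44.065). Open path.

**Shape 4** — `<path>` regular polygon, stroke `#0000ff` → cut (S820, F1363). Machine vertices: (108.387,26.453) → (97.267,20.431) → (91.245,31.551) → (102.365,37.573) → (108.387,26.453). Closed: final G1 returns to the first vertex.

**Shape 5** — `<path>` regular polygon, stroke `#0000ff` → cut (S820, F1363). Machine vertices: (137.887,41.780) → (123.226,6.557) → (88.003,21.218) → (102.664,56.441) → (137.887,41.780). Closed: final G1 returns to the first vertex.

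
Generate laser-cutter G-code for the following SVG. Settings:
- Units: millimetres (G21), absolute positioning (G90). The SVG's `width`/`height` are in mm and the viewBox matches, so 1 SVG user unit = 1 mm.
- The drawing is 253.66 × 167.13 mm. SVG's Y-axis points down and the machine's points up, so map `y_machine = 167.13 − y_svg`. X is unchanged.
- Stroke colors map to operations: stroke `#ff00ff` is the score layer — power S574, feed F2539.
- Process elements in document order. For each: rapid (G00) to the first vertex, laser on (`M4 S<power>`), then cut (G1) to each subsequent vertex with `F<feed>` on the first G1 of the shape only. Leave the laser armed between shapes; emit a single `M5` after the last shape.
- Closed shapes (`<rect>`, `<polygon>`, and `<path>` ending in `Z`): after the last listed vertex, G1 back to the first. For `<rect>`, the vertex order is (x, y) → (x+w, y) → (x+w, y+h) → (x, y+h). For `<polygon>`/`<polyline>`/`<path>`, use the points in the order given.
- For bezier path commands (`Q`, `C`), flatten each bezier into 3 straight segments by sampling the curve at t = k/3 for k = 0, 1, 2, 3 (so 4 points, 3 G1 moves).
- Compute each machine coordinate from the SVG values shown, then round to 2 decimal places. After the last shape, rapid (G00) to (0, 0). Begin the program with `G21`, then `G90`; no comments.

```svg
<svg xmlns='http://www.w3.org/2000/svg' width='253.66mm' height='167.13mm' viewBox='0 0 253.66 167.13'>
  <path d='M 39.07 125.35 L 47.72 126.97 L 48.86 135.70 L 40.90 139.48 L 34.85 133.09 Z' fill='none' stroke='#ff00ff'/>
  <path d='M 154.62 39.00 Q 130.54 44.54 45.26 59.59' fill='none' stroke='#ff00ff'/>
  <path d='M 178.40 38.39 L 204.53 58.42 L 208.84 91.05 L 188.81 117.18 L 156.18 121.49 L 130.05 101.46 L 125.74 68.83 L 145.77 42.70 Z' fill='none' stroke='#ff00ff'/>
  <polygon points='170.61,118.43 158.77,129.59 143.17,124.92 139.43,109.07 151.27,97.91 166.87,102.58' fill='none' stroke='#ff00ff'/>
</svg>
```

Since the viewBox matches the mm dimensions, user units are millimetres directly. The only transform is the Y-flip y_m = 167.13 − y_svg.

Shape 1 is a regular polygon drawn with `<path>`. Its stroke #ff00ff means score at S574, F2539. After flipping Y the toolpath is (39.07,41.78) → (47.72,40.16) → (48.86,31.43) → (40.90,27.65) → (34.85,34.04) → (39.07,41.78), returning to the start.

Shape 2 is a quadratic bezier drawn with `<path>`. Its stroke #ff00ff means score at S574, F2539. After flipping Y the toolpath is (154.62,128.13) → (131.77,123.38) → (95.31,116.52) → (45.26,107.54).

Shape 3 is a regular polygon drawn with `<path>`. Its stroke #ff00ff means score at S574, F2539. After flipping Y the toolpath is (178.40,128.74) → (204.53,108.71) → (208.84,76.08) → (188.81,49.95) → (156.18,45.64) → (130.05,65.67) → (125.74,98.30) → (145.77,124.43) → (178.40,128.74), returning to the start.

Shape 4 is a regular polygon drawn with `<polygon>`. Its stroke #ff00ff means score at S574, F2539. After flipping Y the toolpath is (170.61,48.70) → (158.77,37.54) → (143.17,42.21) → (139.43,58.06) → (151.27,69.22) → (166.87,64.55) → (170.61,48.70), returning to the start.

G21
G90
G00 X39.07 Y41.78
M4 S574
G1 X47.72 Y40.16 F2539
G1 X48.86 Y31.43
G1 X40.90 Y27.65
G1 X34.85 Y34.04
G1 X39.07 Y41.78
G00 X154.62 Y128.13
M4 S574
G1 X131.77 Y123.38 F2539
G1 X95.31 Y116.52
G1 X45.26 Y107.54
G00 X178.40 Y128.74
M4 S574
G1 X204.53 Y108.71 F2539
G1 X208.84 Y76.08
G1 X188.81 Y49.95
G1 X156.18 Y45.64
G1 X130.05 Y65.67
G1 X125.74 Y98.30
G1 X145.77 Y124.43
G1 X178.40 Y128.74
G00 X170.61 Y48.70
M4 S574
G1 X158.77 Y37.54 F2539
G1 X143.17 Y42.21
G1 X139.43 Y58.06
G1 X151.27 Y69.22
G1 X166.87 Y64.55
G1 X170.61 Y48.70
M5
G00 X0.00 Y0.00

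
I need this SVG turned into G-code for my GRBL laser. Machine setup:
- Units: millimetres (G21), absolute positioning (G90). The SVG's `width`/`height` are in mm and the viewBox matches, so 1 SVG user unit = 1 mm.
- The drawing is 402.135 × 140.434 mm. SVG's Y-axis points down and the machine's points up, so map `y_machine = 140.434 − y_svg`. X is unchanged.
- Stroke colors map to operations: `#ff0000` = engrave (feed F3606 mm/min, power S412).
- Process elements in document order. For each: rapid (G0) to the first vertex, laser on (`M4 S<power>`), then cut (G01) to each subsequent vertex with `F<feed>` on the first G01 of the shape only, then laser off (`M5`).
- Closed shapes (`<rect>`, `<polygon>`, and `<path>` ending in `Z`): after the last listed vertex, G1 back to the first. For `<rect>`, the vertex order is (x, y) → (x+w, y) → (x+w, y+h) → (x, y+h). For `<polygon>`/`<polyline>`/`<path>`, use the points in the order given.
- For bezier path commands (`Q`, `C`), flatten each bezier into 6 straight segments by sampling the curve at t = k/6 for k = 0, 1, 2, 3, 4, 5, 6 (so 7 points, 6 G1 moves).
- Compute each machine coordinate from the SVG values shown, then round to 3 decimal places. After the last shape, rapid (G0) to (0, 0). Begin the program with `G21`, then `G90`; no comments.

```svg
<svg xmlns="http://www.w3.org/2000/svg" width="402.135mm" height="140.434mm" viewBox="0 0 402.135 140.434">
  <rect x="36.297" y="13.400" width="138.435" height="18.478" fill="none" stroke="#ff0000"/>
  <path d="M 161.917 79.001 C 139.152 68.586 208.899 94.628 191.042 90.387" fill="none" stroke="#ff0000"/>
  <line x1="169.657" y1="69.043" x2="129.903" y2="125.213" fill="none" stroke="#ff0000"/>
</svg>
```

G21
G90
G0 X36.297 Y127.034
M4 S412
G01 X174.732 Y127.034 F3606
G01 X174.732 Y108.556
G01 X36.297 Y108.556
G01 X36.297 Y127.034
M5
G0 X161.917 Y61.433
M4 S412
G01 X157.410 Y63.911 F3606
G01 X163.318 Y62.168
G01 X174.639 Y58.055
G01 X186.369 Y53.428
G01 X193.504 Y50.141
G01 X191.042 Y50.047
M5
G0 X169.657 Y71.391
M4 S412
G01 X129.903 Y15.221 F3606
M5
G0 X0.000 Y0.000

1 u = 1 mm; y_m = 140.434 − y.

[1] `<rect>` rectangle, #ff0000→engrave S412 F3606: (36.297,127.034) → (174.732,127.034) → (174.732,108.556) → (36.297,108.556) → (36.297,127.034) (closed)

[2] `<path>` cubic bezier, #ff0000→engrave S412 F3606: (161.917,61.433) → (157.410,63.911) → (163.318,62.168) → (174.639,58.055) → (186.369,53.428) → (193.504,50.141) → (191.042,50.047)

[3] `<line>` line segment, #ff0000→engrave S412 F3606: (169.657,71.391) → (129.903,15.221)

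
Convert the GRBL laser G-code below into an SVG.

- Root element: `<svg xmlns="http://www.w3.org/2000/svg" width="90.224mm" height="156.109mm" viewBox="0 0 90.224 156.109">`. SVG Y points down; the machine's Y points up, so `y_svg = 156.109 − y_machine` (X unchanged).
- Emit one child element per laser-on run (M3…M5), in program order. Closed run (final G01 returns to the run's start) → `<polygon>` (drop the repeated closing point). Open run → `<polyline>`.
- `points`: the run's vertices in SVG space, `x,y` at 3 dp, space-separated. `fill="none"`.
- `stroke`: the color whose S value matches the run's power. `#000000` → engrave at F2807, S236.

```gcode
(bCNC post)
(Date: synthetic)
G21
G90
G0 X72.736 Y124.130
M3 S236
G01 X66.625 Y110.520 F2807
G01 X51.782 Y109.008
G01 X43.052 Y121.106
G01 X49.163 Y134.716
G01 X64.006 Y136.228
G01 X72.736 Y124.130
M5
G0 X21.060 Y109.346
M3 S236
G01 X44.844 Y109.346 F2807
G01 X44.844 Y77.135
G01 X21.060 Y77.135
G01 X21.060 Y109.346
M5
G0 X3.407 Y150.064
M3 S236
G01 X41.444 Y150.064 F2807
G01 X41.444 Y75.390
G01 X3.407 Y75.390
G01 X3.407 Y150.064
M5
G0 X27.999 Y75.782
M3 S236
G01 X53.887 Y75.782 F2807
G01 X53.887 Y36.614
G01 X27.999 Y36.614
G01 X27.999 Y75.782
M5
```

Machine Y-up, SVG Y-down with viewBox height 156.109, so y_svg = 156.109 − y_machine; X carries over. Every run uses S236, so all elements get stroke `#000000` (engrave).

Run 1: The run returns to its start, so emit a `<polygon>` with points (Y-flipped): 72.736,31.979 66.625,45.589 51.782,47.101 43.052,35.003 49.163,21.393 64.006,19.881.

Run 2: The run returns to its start, so emit a `<polygon>` with points (Y-flipped): 21.060,46.763 44.844,46.763 44.844,78.974 21.060,78.974.

Run 3: The run returns to its start, so emit a `<polygon>` with points (Y-flipped): 3.407,6.045 41.444,6.045 41.444,80.719 3.407,80.719.

Run 4: The run returns to its start, so emit a `<polygon>` with points (Y-flipped): 27.999,80.327 53.887,80.327 53.887,119.495 27.999,119.495.

<svg xmlns="http://www.w3.org/2000/svg" width="90.224mm" height="156.109mm" viewBox="0 0 90.224 156.109">
  <polygon points="72.736,31.979 66.625,45.589 51.782,47.101 43.052,35.003 49.163,21.393 64.006,19.881" fill="none" stroke="#000000"/>
  <polygon points="21.060,46.763 44.844,46.763 44.844,78.974 21.060,78.974" fill="none" stroke="#000000"/>
  <polygon points="3.407,6.045 41.444,6.045 41.444,80.719 3.407,80.719" fill="none" stroke="#000000"/>
  <polygon points="27.999,80.327 53.887,80.327 53.887,119.495 27.999,119.495" fill="none" stroke="#000000"/>
</svg>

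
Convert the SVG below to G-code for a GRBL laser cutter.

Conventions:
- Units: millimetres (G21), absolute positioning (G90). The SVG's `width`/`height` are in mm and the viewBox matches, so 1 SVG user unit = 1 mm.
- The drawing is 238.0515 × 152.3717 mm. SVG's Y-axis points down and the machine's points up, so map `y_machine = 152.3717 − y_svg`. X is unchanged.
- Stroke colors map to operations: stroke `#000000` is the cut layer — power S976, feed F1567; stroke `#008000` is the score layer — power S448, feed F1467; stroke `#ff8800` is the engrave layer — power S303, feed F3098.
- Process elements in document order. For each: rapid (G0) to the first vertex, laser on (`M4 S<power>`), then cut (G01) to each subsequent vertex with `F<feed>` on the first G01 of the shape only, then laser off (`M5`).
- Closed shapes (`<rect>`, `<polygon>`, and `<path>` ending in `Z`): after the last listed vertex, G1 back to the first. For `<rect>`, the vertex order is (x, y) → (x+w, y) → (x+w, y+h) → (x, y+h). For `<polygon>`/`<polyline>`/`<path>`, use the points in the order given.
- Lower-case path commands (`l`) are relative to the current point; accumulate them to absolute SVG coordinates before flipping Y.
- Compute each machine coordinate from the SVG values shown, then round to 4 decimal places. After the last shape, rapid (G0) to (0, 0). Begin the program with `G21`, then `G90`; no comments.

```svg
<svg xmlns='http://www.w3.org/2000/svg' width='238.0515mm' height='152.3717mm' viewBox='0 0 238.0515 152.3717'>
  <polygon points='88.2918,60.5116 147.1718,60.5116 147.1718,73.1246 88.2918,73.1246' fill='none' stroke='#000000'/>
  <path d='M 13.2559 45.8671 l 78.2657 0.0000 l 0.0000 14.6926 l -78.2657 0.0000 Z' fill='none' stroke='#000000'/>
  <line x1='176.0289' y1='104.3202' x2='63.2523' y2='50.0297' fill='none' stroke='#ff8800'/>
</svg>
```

Since the viewBox matches the mm dimensions, user units are millimetres directly. The only transform is the Y-flip y_m = 152.3717 − y_svg.

Shape 1 is a rectangle drawn with `<polygon>`. Its stroke #000000 means cut at S976, F1567. After flipping Y the toolpath is (88.2918,91.8601) → (147.1718,91.8601) → (147.1718,79.2471) → (88.2918,79.2471) → (88.2918,91.8601), returning to the start.

Shape 2 is a rectangle drawn with `<path>`. Its stroke #000000 means cut at S976, F1567. After flipping Y the toolpath is (13.2559,106.5046) → (91.5216,106.5046) → (91.5216,91.8120) → (13.2559,91.8120) → (13.2559,106.5046), returning to the start.

Shape 3 is a line segment drawn with `<line>`. Its stroke #ff8800 means engrave at S303, F3098. After flipping Y the toolpath is (176.0289,48.0515) → (63.2523,102.3420).

G21
G90
G0 X88.2918 Y91.8601
M4 S976
G01 X147.1718 Y91.8601 F1567
G01 X147.1718 Y79.2471
G01 X88.2918 Y79.2471
G01 X88.2918 Y91.8601
M5
G0 X13.2559 Y106.5046
M4 S976
G01 X91.5216 Y106.5046 F1567
G01 X91.5216 Y91.8120
G01 X13.2559 Y91.8120
G01 X13.2559 Y106.5046
M5
G0 X176.0289 Y48.0515
M4 S303
G01 X63.2523 Y102.3420 F3098
M5
G0 X0.0000 Y0.0000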